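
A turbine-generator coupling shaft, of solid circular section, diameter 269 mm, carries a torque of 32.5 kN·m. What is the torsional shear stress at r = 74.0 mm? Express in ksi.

0.679 ksi

J = πd⁴/32 = π(0.269)⁴/32 = 5.141×10^-4 m⁴.
Shear stress varies linearly with radius: τ = T·r/J = 32500 × 0.0740 / 5.141×10^-4 = 4.678×10^6 Pa.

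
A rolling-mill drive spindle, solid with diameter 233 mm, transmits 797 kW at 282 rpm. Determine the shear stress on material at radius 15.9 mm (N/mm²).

ω = 2π·282/60 = 29.53 rad/s, so T = P/ω = 797×10³ / 29.53 = 26990 N·m.
J = πd⁴/32 = π(0.233)⁴/32 = 2.894×10^-4 m⁴.
Shear stress varies linearly with radius: τ = T·r/J = 26990 × 0.0159 / 2.894×10^-4 = 1.483×10^6 Pa.

1.48 N/mm²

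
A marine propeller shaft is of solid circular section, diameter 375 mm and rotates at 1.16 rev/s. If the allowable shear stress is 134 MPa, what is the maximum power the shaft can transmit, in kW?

J = πd⁴/32 = π(0.375)⁴/32 = 1.941×10^-3 m⁴.
T_max = τ_allow·J/r = 1.34×10^8 × 1.941×10^-3 / 0.188 = 1.387e6 N·m.
ω = 2π·1.16 = 7.288 rad/s, so P_max = T_max·ω = 1.011×10^7 W.

10100 kW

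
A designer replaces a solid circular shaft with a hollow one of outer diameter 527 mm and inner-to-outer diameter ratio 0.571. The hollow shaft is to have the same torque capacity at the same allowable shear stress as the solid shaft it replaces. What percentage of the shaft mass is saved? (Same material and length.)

Equal τ_max and T ⇒ the solid shaft needs d_s³ = d_o³(1−k⁴), so d_s = 527·(1−0.571⁴)^(1/3) = 507.6 mm.
Area ratio A_h/A_s = d_o²(1−k²)/d_s² = (1−k²)/(1−k⁴)^(2/3) = 0.7264.
Mass saving = 1 − 0.7264 = 27.4 %.

27.4 %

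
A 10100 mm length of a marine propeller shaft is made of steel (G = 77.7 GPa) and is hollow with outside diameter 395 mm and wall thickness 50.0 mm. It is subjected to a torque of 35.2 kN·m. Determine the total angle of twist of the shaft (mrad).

2.78 mrad

J = π(d_o⁴ − d_i⁴)/32 = π(0.395⁴ − 0.295⁴)/32 = 1.646×10^-3 m⁴.
θ = T·L/(G·J) = 35200 × 10.1 / (77.7×10⁹ × 1.646×10^-3) = 2.779×10^-3 rad.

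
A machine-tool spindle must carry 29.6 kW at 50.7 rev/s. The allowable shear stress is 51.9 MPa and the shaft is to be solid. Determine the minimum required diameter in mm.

ω = 2π·50.7 = 318.6 rad/s, so T = P/ω = 29.6×10³ / 318.6 = 92.92 N·m.
For a solid shaft τ_max = 16T/(πd³), so d = (16T/(π τ_allow))^(1/3) = (16·92.92/(π·5.19×10^7))^(1/3) = 0.02089 m.

20.9 mm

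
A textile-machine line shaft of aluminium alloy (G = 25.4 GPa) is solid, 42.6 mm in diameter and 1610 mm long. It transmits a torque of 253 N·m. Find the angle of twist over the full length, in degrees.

2.84°

J = πd⁴/32 = π(0.0426)⁴/32 = 3.233×10^-7 m⁴.
θ = T·L/(G·J) = 253.0 × 1.61 / (25.4×10⁹ × 3.233×10^-7) = 0.04960 rad.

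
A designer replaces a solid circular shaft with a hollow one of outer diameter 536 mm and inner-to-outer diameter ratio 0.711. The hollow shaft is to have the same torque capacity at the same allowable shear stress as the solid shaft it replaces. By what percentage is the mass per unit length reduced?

Equal τ_max and T ⇒ the solid shaft needs d_s³ = d_o³(1−k⁴), so d_s = 536·(1−0.711⁴)^(1/3) = 485.8 mm.
Area ratio A_h/A_s = d_o²(1−k²)/d_s² = (1−k²)/(1−k⁴)^(2/3) = 0.6020.
Mass saving = 1 − 0.6020 = 39.8 %.

39.8 %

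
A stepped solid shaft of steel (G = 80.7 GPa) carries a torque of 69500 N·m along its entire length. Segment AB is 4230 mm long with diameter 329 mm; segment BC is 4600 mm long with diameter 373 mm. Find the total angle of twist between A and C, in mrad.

5.25 mrad

J_AB = π(0.329)⁴/32 = 1.15×10^-3 m⁴; J_BC = π(0.373)⁴/32 = 1.90×10^-3 m⁴.
θ = (T/G)·Σ L_i/J_i = (69500/80.7×10⁹)·(4.23/1.15×10^-3 + 4.60/1.90×10^-3) = 5.252×10^-3 rad.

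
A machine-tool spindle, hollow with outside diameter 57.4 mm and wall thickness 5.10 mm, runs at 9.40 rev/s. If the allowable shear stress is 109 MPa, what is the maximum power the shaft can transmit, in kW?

130 kW

J = π(d_o⁴ − d_i⁴)/32 = π(0.0574⁴ − 0.0472⁴)/32 = 5.785×10^-7 m⁴.
T_max = τ_allow·J/r = 1.09×10^8 × 5.785×10^-7 / 0.0287 = 2197 N·m.
ω = 2π·9.40 = 59.06 rad/s, so P_max = T_max·ω = 1.298×10^5 W.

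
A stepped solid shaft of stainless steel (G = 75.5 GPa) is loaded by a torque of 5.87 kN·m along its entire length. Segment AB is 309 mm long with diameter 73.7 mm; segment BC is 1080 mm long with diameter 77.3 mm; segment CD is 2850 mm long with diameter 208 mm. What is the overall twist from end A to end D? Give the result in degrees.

1.92°

J_AB = π(0.0737)⁴/32 = 2.90×10^-6 m⁴; J_BC = π(0.0773)⁴/32 = 3.51×10^-6 m⁴; J_CD = π(0.208)⁴/32 = 1.84×10^-4 m⁴.
θ = (T/G)·Σ L_i/J_i = (5870/75.5×10⁹)·(0.309/2.90×10^-6 + 1.08/3.51×10^-6 + 2.85/1.84×10^-4) = 0.03346 rad.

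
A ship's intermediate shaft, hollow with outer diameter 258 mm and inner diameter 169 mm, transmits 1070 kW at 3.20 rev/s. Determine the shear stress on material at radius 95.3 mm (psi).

2070 psi

ω = 2π·3.20 = 20.11 rad/s, so T = P/ω = 1070×10³ / 20.11 = 53220 N·m.
J = π(d_o⁴ − d_i⁴)/32 = π(0.258⁴ − 0.169⁴)/32 = 3.549×10^-4 m⁴.
Shear stress varies linearly with radius: τ = T·r/J = 53220 × 0.0953 / 3.549×10^-4 = 1.429×10^7 Pa.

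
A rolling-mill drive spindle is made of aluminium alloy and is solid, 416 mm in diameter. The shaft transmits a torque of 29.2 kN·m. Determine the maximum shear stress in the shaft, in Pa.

2.07e6 Pa

J = πd⁴/32 = π(0.416)⁴/32 = 2.940×10^-3 m⁴.
τ_max = T·r/J = 29200 × 0.208 / 2.940×10^-3 = 2.066×10^6 Pa.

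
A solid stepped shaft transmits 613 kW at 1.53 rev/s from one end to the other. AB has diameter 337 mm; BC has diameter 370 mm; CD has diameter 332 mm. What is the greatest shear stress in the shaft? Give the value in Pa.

8.87e6 Pa

ω = 2π·1.53 = 9.613 rad/s, so T = P/ω = 613×10³ / 9.613 = 63770 N·m.
Under the same torque, τ_max = 16T/(πd³) is largest where d is smallest — segment CD (d = 332 mm).
τ_max = 16·63770/(π·(0.332)³) = 8.875×10^6 Pa.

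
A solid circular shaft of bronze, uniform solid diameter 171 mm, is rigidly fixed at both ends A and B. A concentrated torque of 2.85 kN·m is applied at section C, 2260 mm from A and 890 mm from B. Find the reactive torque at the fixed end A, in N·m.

With uniform GJ and both ends fixed, compatibility θ_AC = θ_CB gives T_A·a = T_B·b, together with T_A + T_B = T₀.
T_A = T₀·b/(a+b) = 2850·890/3150 = 805.2 N·m; T_B = 2045 N·m.

805 N·m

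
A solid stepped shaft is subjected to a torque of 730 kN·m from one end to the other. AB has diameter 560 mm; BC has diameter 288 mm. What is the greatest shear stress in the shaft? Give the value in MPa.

156 MPa

Under the same torque, τ_max = 16T/(πd³) is largest where d is smallest — segment BC (d = 288 mm).
τ_max = 16·730000/(π·(0.288)³) = 1.556×10^8 Pa.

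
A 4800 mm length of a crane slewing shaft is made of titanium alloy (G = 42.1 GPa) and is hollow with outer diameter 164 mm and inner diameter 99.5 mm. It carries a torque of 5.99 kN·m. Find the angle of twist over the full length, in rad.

0.0111 rad

J = π(d_o⁴ − d_i⁴)/32 = π(0.164⁴ − 0.0995⁴)/32 = 6.140×10^-5 m⁴.
θ = T·L/(G·J) = 5990 × 4.80 / (42.1×10⁹ × 6.140×10^-5) = 0.01112 rad.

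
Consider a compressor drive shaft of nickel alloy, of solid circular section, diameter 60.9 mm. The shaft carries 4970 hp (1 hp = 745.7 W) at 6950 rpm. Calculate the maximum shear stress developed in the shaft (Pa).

1.15e8 Pa

ω = 2π·6950/60 = 727.8 rad/s, so T = P/ω = 4970×745.7 / 727.8 = 5092 N·m.
J = πd⁴/32 = π(0.0609)⁴/32 = 1.350×10^-6 m⁴.
τ_max = T·r/J = 5092 × 0.0304 / 1.350×10^-6 = 1.148×10^8 Pa.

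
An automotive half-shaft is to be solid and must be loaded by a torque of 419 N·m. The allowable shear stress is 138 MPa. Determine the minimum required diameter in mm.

For a solid shaft τ_max = 16T/(πd³), so d = (16T/(π τ_allow))^(1/3) = (16·419.0/(π·1.38×10^8))^(1/3) = 0.02491 m.

24.9 mm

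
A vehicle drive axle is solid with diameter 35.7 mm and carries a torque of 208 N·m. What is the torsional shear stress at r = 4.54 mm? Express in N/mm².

5.92 N/mm²

J = πd⁴/32 = π(0.0357)⁴/32 = 1.595×10^-7 m⁴.
Shear stress varies linearly with radius: τ = T·r/J = 208.0 × 0.00454 / 1.595×10^-7 = 5.922×10^6 Pa.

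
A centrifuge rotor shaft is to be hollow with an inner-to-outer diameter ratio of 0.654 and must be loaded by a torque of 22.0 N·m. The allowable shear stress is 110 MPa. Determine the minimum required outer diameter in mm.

For a hollow shaft with d_i/d_o = 0.654: τ_max = 16T/(π d_o³ (1−k⁴)), so d_o = [16T/(π τ_allow (1−k⁴))]^(1/3) = [16·22.00/(π·1.10×10^8·0.8171)]^(1/3) = 0.01076 m.

10.8 mm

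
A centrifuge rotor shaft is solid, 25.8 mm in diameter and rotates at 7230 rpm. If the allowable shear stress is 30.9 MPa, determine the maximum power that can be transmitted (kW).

J = πd⁴/32 = π(0.0258)⁴/32 = 4.350×10^-8 m⁴.
T_max = τ_allow·J/r = 3.09×10^7 × 4.350×10^-8 / 0.0129 = 104.2 N·m.
ω = 2π·7230/60 = 757.1 rad/s, so P_max = T_max·ω = 7.889×10^4 W.

78.9 kW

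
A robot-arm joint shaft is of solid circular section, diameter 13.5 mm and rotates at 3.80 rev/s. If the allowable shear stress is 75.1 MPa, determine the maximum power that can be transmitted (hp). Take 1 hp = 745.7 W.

J = πd⁴/32 = π(0.0135)⁴/32 = 3.261×10^-9 m⁴.
T_max = τ_allow·J/r = 7.51×10^7 × 3.261×10^-9 / 0.00675 = 36.28 N·m.
ω = 2π·3.80 = 23.88 rad/s, so P_max = T_max·ω = 866.2 W.

1.16 hp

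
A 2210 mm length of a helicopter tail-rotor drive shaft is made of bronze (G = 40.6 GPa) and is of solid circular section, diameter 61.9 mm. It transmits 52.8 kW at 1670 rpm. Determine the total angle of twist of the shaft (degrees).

ω = 2π·1670/60 = 174.9 rad/s, so T = P/ω = 52.8×10³ / 174.9 = 301.9 N·m.
J = πd⁴/32 = π(0.0619)⁴/32 = 1.441×10^-6 m⁴.
θ = T·L/(G·J) = 301.9 × 2.21 / (40.6×10⁹ × 1.441×10^-6) = 0.01140 rad.

0.653°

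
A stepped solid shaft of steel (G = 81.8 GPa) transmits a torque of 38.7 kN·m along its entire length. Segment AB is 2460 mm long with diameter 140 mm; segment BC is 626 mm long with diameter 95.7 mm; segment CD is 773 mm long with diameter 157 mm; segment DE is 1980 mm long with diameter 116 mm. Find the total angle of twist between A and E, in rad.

J_AB = π(0.140)⁴/32 = 3.77×10^-5 m⁴; J_BC = π(0.0957)⁴/32 = 8.23×10^-6 m⁴; J_CD = π(0.157)⁴/32 = 5.96×10^-5 m⁴; J_DE = π(0.116)⁴/32 = 1.78×10^-5 m⁴.
θ = (T/G)·Σ L_i/J_i = (38700/81.8×10⁹)·(2.46/3.77×10^-5 + 0.626/8.23×10^-6 + 0.773/5.96×10^-5 + 1.98/1.78×10^-5) = 0.1257 rad.

0.126 rad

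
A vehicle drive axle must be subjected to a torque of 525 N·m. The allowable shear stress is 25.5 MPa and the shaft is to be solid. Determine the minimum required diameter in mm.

47.2 mm

For a solid shaft τ_max = 16T/(πd³), so d = (16T/(π τ_allow))^(1/3) = (16·525.0/(π·2.55×10^7))^(1/3) = 0.04716 m.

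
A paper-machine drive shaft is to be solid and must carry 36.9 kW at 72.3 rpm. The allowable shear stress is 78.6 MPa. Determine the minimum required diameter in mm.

68.1 mm

ω = 2π·72.3/60 = 7.571 rad/s, so T = P/ω = 36.9×10³ / 7.571 = 4874 N·m.
For a solid shaft τ_max = 16T/(πd³), so d = (16T/(π τ_allow))^(1/3) = (16·4874/(π·7.86×10^7))^(1/3) = 0.06810 m.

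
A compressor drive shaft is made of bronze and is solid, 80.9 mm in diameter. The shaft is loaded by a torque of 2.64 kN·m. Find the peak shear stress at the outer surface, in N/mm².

25.4 N/mm²

J = πd⁴/32 = π(0.0809)⁴/32 = 4.205×10^-6 m⁴.
τ_max = T·r/J = 2640 × 0.0404 / 4.205×10^-6 = 2.539×10^7 Pa.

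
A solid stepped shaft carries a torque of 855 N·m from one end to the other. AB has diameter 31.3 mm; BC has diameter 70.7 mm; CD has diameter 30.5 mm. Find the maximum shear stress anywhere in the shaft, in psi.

22300 psi

Under the same torque, τ_max = 16T/(πd³) is largest where d is smallest — segment CD (d = 30.5 mm).
τ_max = 16·855.0/(π·(0.0305)³) = 1.535×10^8 Pa.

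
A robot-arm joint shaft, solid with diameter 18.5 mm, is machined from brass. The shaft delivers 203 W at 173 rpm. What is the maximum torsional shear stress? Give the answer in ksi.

ω = 2π·173/60 = 18.12 rad/s, so T = P/ω = 203 / 18.12 = 11.21 N·m.
J = πd⁴/32 = π(0.0185)⁴/32 = 1.150×10^-8 m⁴.
τ_max = T·r/J = 11.21 × 0.00925 / 1.150×10^-8 = 9.013×10^6 Pa.

1.31 ksi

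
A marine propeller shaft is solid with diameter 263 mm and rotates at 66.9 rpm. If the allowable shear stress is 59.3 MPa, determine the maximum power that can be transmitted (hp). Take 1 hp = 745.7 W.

J = πd⁴/32 = π(0.263)⁴/32 = 4.697×10^-4 m⁴.
T_max = τ_allow·J/r = 5.93×10^7 × 4.697×10^-4 / 0.132 = 211800 N·m.
ω = 2π·66.9/60 = 7.006 rad/s, so P_max = T_max·ω = 1.484×10^6 W.

1990 hp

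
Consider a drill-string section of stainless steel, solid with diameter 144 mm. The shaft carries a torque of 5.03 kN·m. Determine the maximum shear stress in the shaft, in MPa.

8.58 MPa

J = πd⁴/32 = π(0.144)⁴/32 = 4.221×10^-5 m⁴.
τ_max = T·r/J = 5030 × 0.0720 / 4.221×10^-5 = 8.579×10^6 Pa.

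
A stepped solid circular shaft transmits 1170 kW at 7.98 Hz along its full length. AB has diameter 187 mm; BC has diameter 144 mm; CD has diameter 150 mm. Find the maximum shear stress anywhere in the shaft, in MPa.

ω = 2π·7.98 = 50.14 rad/s, so T = P/ω = 1170×10³ / 50.14 = 23330 N·m.
Under the same torque, τ_max = 16T/(πd³) is largest where d is smallest — segment BC (d = 144 mm).
τ_max = 16·23330/(π·(0.144)³) = 3.980×10^7 Pa.

39.8 MPa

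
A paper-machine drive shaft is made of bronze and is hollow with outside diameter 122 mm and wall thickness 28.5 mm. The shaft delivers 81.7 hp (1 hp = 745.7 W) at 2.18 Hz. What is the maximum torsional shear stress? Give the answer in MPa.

13.6 MPa

ω = 2π·2.18 = 13.70 rad/s, so T = P/ω = 81.7×745.7 / 13.70 = 4448 N·m.
J = π(d_o⁴ − d_i⁴)/32 = π(0.122⁴ − 0.0650⁴)/32 = 2.000×10^-5 m⁴.
τ_max = T·r/J = 4448 × 0.0610 / 2.000×10^-5 = 1.357×10^7 Pa.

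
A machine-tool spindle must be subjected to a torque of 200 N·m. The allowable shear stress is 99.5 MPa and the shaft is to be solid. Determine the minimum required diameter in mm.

For a solid shaft τ_max = 16T/(πd³), so d = (16T/(π τ_allow))^(1/3) = (16·200.0/(π·9.95×10^7))^(1/3) = 0.02171 m.

21.7 mm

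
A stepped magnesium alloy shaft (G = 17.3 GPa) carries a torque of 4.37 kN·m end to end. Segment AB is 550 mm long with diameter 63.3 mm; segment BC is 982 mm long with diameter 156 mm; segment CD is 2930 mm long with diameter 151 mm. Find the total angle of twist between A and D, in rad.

J_AB = π(0.0633)⁴/32 = 1.58×10^-6 m⁴; J_BC = π(0.156)⁴/32 = 5.81×10^-5 m⁴; J_CD = π(0.151)⁴/32 = 5.10×10^-5 m⁴.
θ = (T/G)·Σ L_i/J_i = (4370/17.3×10⁹)·(0.550/1.58×10^-6 + 0.982/5.81×10^-5 + 2.93/5.10×10^-5) = 0.1069 rad.

0.107 rad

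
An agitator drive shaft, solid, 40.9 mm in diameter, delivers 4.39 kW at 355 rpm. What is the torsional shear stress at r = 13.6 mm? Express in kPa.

5850 kPa

ω = 2π·355/60 = 37.18 rad/s, so T = P/ω = 4.39×10³ / 37.18 = 118.1 N·m.
J = πd⁴/32 = π(0.0409)⁴/32 = 2.747×10^-7 m⁴.
Shear stress varies linearly with radius: τ = T·r/J = 118.1 × 0.0136 / 2.747×10^-7 = 5.846×10^6 Pa.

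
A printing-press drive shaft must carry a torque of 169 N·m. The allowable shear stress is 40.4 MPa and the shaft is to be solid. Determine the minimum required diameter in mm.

For a solid shaft τ_max = 16T/(πd³), so d = (16T/(π τ_allow))^(1/3) = (16·169.0/(π·4.04×10^7))^(1/3) = 0.02772 m.

27.7 mm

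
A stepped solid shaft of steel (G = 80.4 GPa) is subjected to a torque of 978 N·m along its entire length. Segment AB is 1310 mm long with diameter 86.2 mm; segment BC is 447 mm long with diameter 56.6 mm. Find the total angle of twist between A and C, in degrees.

0.478°

J_AB = π(0.0862)⁴/32 = 5.42×10^-6 m⁴; J_BC = π(0.0566)⁴/32 = 1.01×10^-6 m⁴.
θ = (T/G)·Σ L_i/J_i = (978.0/80.4×10⁹)·(1.31/5.42×10^-6 + 0.447/1.01×10^-6) = 8.337×10^-3 rad.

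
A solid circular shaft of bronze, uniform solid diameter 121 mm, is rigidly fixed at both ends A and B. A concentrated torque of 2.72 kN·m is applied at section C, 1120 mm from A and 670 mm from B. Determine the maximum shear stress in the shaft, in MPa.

With uniform GJ and both ends fixed, compatibility θ_AC = θ_CB gives T_A·a = T_B·b, together with T_A + T_B = T₀.
T_A = T₀·b/(a+b) = 2720·670/1790 = 1018 N·m; T_B = 1702 N·m.
τ in each portion: τ_AC = 2.93×10^6 Pa, τ_CB = 4.89×10^6 Pa; maximum is in CB.
τ_max = T_CB·r/J = 1702·0.0605/2.10×10^-5 = 4.893×10^6 Pa.

4.89 MPa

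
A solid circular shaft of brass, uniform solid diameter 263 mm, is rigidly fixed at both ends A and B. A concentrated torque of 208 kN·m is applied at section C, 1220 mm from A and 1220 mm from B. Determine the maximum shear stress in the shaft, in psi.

With uniform GJ and both ends fixed, compatibility θ_AC = θ_CB gives T_A·a = T_B·b, together with T_A + T_B = T₀.
T_A = T₀·b/(a+b) = 208000·1220/2440 = 104000 N·m; T_B = 104000 N·m.
τ in each portion: τ_AC = 2.91×10^7 Pa, τ_CB = 2.91×10^7 Pa; maximum is in AC.
τ_max = T_AC·r/J = 104000·0.132/4.70×10^-4 = 2.912×10^7 Pa.

4220 psi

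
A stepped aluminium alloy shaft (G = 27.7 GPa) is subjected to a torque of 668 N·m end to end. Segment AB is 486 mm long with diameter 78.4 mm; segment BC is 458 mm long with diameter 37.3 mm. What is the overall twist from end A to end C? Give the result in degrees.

3.51°

J_AB = π(0.0784)⁴/32 = 3.71×10^-6 m⁴; J_BC = π(0.0373)⁴/32 = 1.90×10^-7 m⁴.
θ = (T/G)·Σ L_i/J_i = (668.0/27.7×10⁹)·(0.486/3.71×10^-6 + 0.458/1.90×10^-7) = 0.06128 rad.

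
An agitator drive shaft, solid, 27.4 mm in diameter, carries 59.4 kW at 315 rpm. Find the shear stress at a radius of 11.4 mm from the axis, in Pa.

3.71e8 Pa

ω = 2π·315/60 = 32.99 rad/s, so T = P/ω = 59.4×10³ / 32.99 = 1801 N·m.
J = πd⁴/32 = π(0.0274)⁴/32 = 5.534×10^-8 m⁴.
Shear stress varies linearly with radius: τ = T·r/J = 1801 × 0.0114 / 5.534×10^-8 = 3.710×10^8 Pa.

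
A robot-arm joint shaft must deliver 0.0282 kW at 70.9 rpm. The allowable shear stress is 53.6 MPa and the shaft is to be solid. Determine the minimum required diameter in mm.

7.12 mm

ω = 2π·70.9/60 = 7.425 rad/s, so T = P/ω = 0.0282×10³ / 7.425 = 3.798 N·m.
For a solid shaft τ_max = 16T/(πd³), so d = (16T/(π τ_allow))^(1/3) = (16·3.798/(π·5.36×10^7))^(1/3) = 0.007120 m.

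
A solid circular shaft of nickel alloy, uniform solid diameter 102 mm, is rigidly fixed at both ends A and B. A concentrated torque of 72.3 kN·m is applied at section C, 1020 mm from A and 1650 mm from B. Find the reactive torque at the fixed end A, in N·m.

44700 N·m

With uniform GJ and both ends fixed, compatibility θ_AC = θ_CB gives T_A·a = T_B·b, together with T_A + T_B = T₀.
T_A = T₀·b/(a+b) = 72300·1650/2670 = 44680 N·m; T_B = 27620 N·m.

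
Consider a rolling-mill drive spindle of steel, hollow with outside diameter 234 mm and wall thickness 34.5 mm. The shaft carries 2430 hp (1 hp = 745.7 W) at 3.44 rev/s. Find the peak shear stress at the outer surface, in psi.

ω = 2π·3.44 = 21.61 rad/s, so T = P/ω = 2430×745.7 / 21.61 = 83840 N·m.
J = π(d_o⁴ − d_i⁴)/32 = π(0.234⁴ − 0.165⁴)/32 = 2.216×10^-4 m⁴.
τ_max = T·r/J = 83840 × 0.117 / 2.216×10^-4 = 4.427×10^7 Pa.

6420 psi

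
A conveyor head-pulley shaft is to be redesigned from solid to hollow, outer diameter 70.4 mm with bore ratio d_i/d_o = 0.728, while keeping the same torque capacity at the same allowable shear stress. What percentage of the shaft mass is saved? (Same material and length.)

Equal τ_max and T ⇒ the solid shaft needs d_s³ = d_o³(1−k⁴), so d_s = 70.4·(1−0.728⁴)^(1/3) = 63.07 mm.
Area ratio A_h/A_s = d_o²(1−k²)/d_s² = (1−k²)/(1−k⁴)^(2/3) = 0.5856.
Mass saving = 1 − 0.5856 = 41.4 %.

41.4 %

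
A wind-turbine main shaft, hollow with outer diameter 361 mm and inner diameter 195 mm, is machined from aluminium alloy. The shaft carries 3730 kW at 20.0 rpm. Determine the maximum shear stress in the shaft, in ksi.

ω = 2π·20.0/60 = 2.094 rad/s, so T = P/ω = 3730×10³ / 2.094 = 1.781e6 N·m.
J = π(d_o⁴ − d_i⁴)/32 = π(0.361⁴ − 0.195⁴)/32 = 1.525×10^-3 m⁴.
τ_max = T·r/J = 1.781e6 × 0.180 / 1.525×10^-3 = 2.107×10^8 Pa.

30.6 ksi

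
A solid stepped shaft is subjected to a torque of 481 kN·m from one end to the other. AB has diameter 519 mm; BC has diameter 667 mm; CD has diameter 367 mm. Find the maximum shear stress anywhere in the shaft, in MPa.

49.6 MPa

Under the same torque, τ_max = 16T/(πd³) is largest where d is smallest — segment CD (d = 367 mm).
τ_max = 16·481000/(π·(0.367)³) = 4.956×10^7 Pa.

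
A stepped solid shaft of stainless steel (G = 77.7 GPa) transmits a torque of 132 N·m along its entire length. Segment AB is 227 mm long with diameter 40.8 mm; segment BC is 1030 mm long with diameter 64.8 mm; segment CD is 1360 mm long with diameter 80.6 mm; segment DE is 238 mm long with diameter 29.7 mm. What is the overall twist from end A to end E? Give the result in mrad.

8.28 mrad

J_AB = π(0.0408)⁴/32 = 2.72×10^-7 m⁴; J_BC = π(0.0648)⁴/32 = 1.73×10^-6 m⁴; J_CD = π(0.0806)⁴/32 = 4.14×10^-6 m⁴; J_DE = π(0.0297)⁴/32 = 7.64×10^-8 m⁴.
θ = (T/G)·Σ L_i/J_i = (132.0/77.7×10⁹)·(0.227/2.72×10^-7 + 1.03/1.73×10^-6 + 1.36/4.14×10^-6 + 0.238/7.64×10^-8) = 8.279×10^-3 rad.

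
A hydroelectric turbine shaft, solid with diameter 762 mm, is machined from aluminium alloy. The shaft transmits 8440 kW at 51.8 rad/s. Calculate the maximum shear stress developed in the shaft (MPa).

ω = 51.8 rad/s, so T = P/ω = 8440×10³ / 51.80 = 162900 N·m.
J = πd⁴/32 = π(0.762)⁴/32 = 0.03310 m⁴.
τ_max = T·r/J = 162900 × 0.381 / 0.03310 = 1.876×10^6 Pa.

1.88 MPa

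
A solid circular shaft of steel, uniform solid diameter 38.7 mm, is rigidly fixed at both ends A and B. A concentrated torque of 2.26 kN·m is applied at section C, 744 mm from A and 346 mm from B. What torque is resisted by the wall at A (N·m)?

With uniform GJ and both ends fixed, compatibility θ_AC = θ_CB gives T_A·a = T_B·b, together with T_A + T_B = T₀.
T_A = T₀·b/(a+b) = 2260·346/1090 = 717.4 N·m; T_B = 1543 N·m.

717 N·m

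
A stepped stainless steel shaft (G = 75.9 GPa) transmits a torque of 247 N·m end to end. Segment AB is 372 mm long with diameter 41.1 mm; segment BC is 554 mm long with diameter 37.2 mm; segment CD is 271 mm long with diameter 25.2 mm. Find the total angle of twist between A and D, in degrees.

J_AB = π(0.0411)⁴/32 = 2.80×10^-7 m⁴; J_BC = π(0.0372)⁴/32 = 1.88×10^-7 m⁴; J_CD = π(0.0252)⁴/32 = 3.96×10^-8 m⁴.
θ = (T/G)·Σ L_i/J_i = (247.0/75.9×10⁹)·(0.372/2.80×10^-7 + 0.554/1.88×10^-7 + 0.271/3.96×10^-8) = 0.03619 rad.

2.07°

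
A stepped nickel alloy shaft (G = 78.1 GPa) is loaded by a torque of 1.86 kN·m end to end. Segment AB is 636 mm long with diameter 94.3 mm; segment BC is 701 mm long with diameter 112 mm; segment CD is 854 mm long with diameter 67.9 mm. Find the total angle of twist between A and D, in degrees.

0.732°

J_AB = π(0.0943)⁴/32 = 7.76×10^-6 m⁴; J_BC = π(0.112)⁴/32 = 1.54×10^-5 m⁴; J_CD = π(0.0679)⁴/32 = 2.09×10^-6 m⁴.
θ = (T/G)·Σ L_i/J_i = (1860/78.1×10⁹)·(0.636/7.76×10^-6 + 0.701/1.54×10^-5 + 0.854/2.09×10^-6) = 0.01278 rad.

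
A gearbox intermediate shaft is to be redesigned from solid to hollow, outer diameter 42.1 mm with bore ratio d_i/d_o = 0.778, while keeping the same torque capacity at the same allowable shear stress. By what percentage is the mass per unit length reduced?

46.5 %

Equal τ_max and T ⇒ the solid shaft needs d_s³ = d_o³(1−k⁴), so d_s = 42.1·(1−0.778⁴)^(1/3) = 36.16 mm.
Area ratio A_h/A_s = d_o²(1−k²)/d_s² = (1−k²)/(1−k⁴)^(2/3) = 0.5350.
Mass saving = 1 − 0.5350 = 46.5 %.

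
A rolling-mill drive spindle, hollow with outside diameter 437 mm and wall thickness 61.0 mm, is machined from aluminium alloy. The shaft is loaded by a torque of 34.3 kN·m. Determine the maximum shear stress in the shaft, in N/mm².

J = π(d_o⁴ − d_i⁴)/32 = π(0.437⁴ − 0.315⁴)/32 = 2.614×10^-3 m⁴.
τ_max = T·r/J = 34300 × 0.218 / 2.614×10^-3 = 2.867×10^6 Pa.

2.87 N/mm²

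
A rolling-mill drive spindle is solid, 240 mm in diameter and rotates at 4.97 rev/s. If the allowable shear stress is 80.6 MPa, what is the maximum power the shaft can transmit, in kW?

6830 kW

J = πd⁴/32 = π(0.240)⁴/32 = 3.257×10^-4 m⁴.
T_max = τ_allow·J/r = 8.06×10^7 × 3.257×10^-4 / 0.120 = 218800 N·m.
ω = 2π·4.97 = 31.23 rad/s, so P_max = T_max·ω = 6.832×10^6 W.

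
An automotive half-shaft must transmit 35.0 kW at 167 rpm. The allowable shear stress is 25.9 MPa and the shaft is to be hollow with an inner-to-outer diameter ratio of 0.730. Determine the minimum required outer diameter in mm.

ω = 2π·167/60 = 17.49 rad/s, so T = P/ω = 35.0×10³ / 17.49 = 2001 N·m.
For a hollow shaft with d_i/d_o = 0.730: τ_max = 16T/(π d_o³ (1−k⁴)), so d_o = [16T/(π τ_allow (1−k⁴))]^(1/3) = [16·2001/(π·2.59×10^7·0.7160)]^(1/3) = 0.08191 m.

81.9 mm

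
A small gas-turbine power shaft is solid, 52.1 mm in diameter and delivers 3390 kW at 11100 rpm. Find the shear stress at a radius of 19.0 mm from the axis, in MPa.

ω = 2π·11100/60 = 1162 rad/s, so T = P/ω = 3390×10³ / 1162 = 2916 N·m.
J = πd⁴/32 = π(0.0521)⁴/32 = 7.234×10^-7 m⁴.
Shear stress varies linearly with radius: τ = T·r/J = 2916 × 0.0190 / 7.234×10^-7 = 7.660×10^7 Pa.

76.6 MPa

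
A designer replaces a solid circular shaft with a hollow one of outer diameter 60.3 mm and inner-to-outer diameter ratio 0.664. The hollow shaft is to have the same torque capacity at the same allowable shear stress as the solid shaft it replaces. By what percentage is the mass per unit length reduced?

Equal τ_max and T ⇒ the solid shaft needs d_s³ = d_o³(1−k⁴), so d_s = 60.3·(1−0.664⁴)^(1/3) = 56.11 mm.
Area ratio A_h/A_s = d_o²(1−k²)/d_s² = (1−k²)/(1−k⁴)^(2/3) = 0.6458.
Mass saving = 1 − 0.6458 = 35.4 %.

35.4 %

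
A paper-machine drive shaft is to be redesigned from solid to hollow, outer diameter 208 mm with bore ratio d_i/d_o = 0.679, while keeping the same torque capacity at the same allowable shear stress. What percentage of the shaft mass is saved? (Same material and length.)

Equal τ_max and T ⇒ the solid shaft needs d_s³ = d_o³(1−k⁴), so d_s = 208·(1−0.679⁴)^(1/3) = 192.1 mm.
Area ratio A_h/A_s = d_o²(1−k²)/d_s² = (1−k²)/(1−k⁴)^(2/3) = 0.6320.
Mass saving = 1 − 0.6320 = 36.8 %.

36.8 %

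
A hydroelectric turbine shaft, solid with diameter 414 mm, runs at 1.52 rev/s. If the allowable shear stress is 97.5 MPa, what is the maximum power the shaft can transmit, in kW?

J = πd⁴/32 = π(0.414)⁴/32 = 2.884×10^-3 m⁴.
T_max = τ_allow·J/r = 9.75×10^7 × 2.884×10^-3 / 0.207 = 1.358e6 N·m.
ω = 2π·1.52 = 9.550 rad/s, so P_max = T_max·ω = 1.297×10^7 W.

13000 kW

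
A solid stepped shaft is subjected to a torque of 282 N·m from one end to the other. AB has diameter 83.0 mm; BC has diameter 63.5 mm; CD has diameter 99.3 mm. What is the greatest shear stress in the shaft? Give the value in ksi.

0.814 ksi

Under the same torque, τ_max = 16T/(πd³) is largest where d is smallest — segment BC (d = 63.5 mm).
τ_max = 16·282.0/(π·(0.0635)³) = 5.609×10^6 Pa.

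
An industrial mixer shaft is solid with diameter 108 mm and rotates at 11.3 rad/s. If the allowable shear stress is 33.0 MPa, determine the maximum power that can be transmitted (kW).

92.2 kW

J = πd⁴/32 = π(0.108)⁴/32 = 1.336×10^-5 m⁴.
T_max = τ_allow·J/r = 3.30×10^7 × 1.336×10^-5 / 0.0540 = 8162 N·m.
ω = 11.3 rad/s, so P_max = T_max·ω = 9.223×10^4 W.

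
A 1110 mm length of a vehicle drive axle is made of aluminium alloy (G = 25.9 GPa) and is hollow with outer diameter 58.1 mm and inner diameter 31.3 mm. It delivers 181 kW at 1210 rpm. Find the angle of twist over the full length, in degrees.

ω = 2π·1210/60 = 126.7 rad/s, so T = P/ω = 181×10³ / 126.7 = 1428 N·m.
J = π(d_o⁴ − d_i⁴)/32 = π(0.0581⁴ − 0.0313⁴)/32 = 1.024×10^-6 m⁴.
θ = T·L/(G·J) = 1428 × 1.11 / (25.9×10⁹ × 1.024×10^-6) = 0.05976 rad.

3.42°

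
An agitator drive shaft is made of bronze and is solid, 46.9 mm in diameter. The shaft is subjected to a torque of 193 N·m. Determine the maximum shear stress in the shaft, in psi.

J = πd⁴/32 = π(0.0469)⁴/32 = 4.750×10^-7 m⁴.
τ_max = T·r/J = 193.0 × 0.0234 / 4.750×10^-7 = 9.528×10^6 Pa.

1380 psi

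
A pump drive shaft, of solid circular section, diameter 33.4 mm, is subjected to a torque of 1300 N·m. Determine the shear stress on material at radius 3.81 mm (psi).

J = πd⁴/32 = π(0.0334)⁴/32 = 1.222×10^-7 m⁴.
Shear stress varies linearly with radius: τ = T·r/J = 1300 × 0.00381 / 1.222×10^-7 = 4.054×10^7 Pa.

5880 psi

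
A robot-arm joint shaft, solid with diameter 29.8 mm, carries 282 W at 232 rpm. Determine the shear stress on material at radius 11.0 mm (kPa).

ω = 2π·232/60 = 24.29 rad/s, so T = P/ω = 282 / 24.29 = 11.61 N·m.
J = πd⁴/32 = π(0.0298)⁴/32 = 7.742×10^-8 m⁴.
Shear stress varies linearly with radius: τ = T·r/J = 11.61 × 0.0110 / 7.742×10^-8 = 1.649×10^6 Pa.

1650 kPa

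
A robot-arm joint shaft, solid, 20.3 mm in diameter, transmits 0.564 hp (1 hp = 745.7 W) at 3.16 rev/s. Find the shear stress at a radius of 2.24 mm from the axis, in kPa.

ω = 2π·3.16 = 19.85 rad/s, so T = P/ω = 0.564×745.7 / 19.85 = 21.18 N·m.
J = πd⁴/32 = π(0.0203)⁴/32 = 1.667×10^-8 m⁴.
Shear stress varies linearly with radius: τ = T·r/J = 21.18 × 0.00224 / 1.667×10^-8 = 2.846×10^6 Pa.

2850 kPa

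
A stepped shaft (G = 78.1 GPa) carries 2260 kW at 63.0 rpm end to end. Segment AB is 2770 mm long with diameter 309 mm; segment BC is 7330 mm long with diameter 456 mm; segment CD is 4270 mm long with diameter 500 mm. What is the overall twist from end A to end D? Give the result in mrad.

24.2 mrad

ω = 2π·63.0/60 = 6.597 rad/s, so T = P/ω = 2260×10³ / 6.597 = 342600 N·m.
J_AB = π(0.309)⁴/32 = 8.95×10^-4 m⁴; J_BC = π(0.456)⁴/32 = 4.24×10^-3 m⁴; J_CD = π(0.500)⁴/32 = 6.14×10^-3 m⁴.
θ = (T/G)·Σ L_i/J_i = (342600/78.1×10⁹)·(2.77/8.95×10^-4 + 7.33/4.24×10^-3 + 4.27/6.14×10^-3) = 0.02420 rad.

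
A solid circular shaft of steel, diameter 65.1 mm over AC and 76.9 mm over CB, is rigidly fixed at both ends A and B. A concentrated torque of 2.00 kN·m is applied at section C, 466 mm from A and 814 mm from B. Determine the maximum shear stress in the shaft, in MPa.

17.5 MPa

Compatibility: T_A·a/J_AC = T_B·b/J_CB with T_A + T_B = T₀.
J_AC = 1.76×10^-6 m⁴, J_CB = 3.43×10^-6 m⁴, so T_A = T₀·(J_AC/a)/((J_AC/a)+(J_CB/b)) = 945.8 N·m, T_B = 1054 N·m.
τ in each portion: τ_AC = 1.75×10^7 Pa, τ_CB = 1.18×10^7 Pa; maximum is in AC.
τ_max = T_AC·r/J = 945.8·0.0325/1.76×10^-6 = 1.746×10^7 Pa.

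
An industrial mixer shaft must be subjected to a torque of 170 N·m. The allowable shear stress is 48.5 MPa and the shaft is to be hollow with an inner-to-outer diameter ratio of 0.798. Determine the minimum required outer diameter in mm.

31.1 mm

For a hollow shaft with d_i/d_o = 0.798: τ_max = 16T/(π d_o³ (1−k⁴)), so d_o = [16T/(π τ_allow (1−k⁴))]^(1/3) = [16·170.0/(π·4.85×10^7·0.5945)]^(1/3) = 0.03108 m.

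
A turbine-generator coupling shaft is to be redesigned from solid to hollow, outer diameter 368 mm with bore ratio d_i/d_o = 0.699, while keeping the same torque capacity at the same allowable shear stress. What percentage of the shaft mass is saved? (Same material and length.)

38.7 %

Equal τ_max and T ⇒ the solid shaft needs d_s³ = d_o³(1−k⁴), so d_s = 368·(1−0.699⁴)^(1/3) = 336.0 mm.
Area ratio A_h/A_s = d_o²(1−k²)/d_s² = (1−k²)/(1−k⁴)^(2/3) = 0.6134.
Mass saving = 1 − 0.6134 = 38.7 %.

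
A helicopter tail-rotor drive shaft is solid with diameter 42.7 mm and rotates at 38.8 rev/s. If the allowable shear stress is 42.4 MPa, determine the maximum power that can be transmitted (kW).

158 kW

J = πd⁴/32 = π(0.0427)⁴/32 = 3.264×10^-7 m⁴.
T_max = τ_allow·J/r = 4.24×10^7 × 3.264×10^-7 / 0.0214 = 648.2 N·m.
ω = 2π·38.8 = 243.8 rad/s, so P_max = T_max·ω = 1.580×10^5 W.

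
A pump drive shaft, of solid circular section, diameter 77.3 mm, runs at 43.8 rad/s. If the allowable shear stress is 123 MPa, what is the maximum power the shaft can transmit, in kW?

J = πd⁴/32 = π(0.0773)⁴/32 = 3.505×10^-6 m⁴.
T_max = τ_allow·J/r = 1.23×10^8 × 3.505×10^-6 / 0.0386 = 11160 N·m.
ω = 43.8 rad/s, so P_max = T_max·ω = 4.886×10^5 W.

489 kW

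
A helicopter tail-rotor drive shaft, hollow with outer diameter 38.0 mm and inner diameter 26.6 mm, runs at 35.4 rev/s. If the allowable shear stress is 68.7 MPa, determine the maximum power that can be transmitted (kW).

125 kW

J = π(d_o⁴ − d_i⁴)/32 = π(0.0380⁴ − 0.0266⁴)/32 = 1.556×10^-7 m⁴.
T_max = τ_allow·J/r = 6.87×10^7 × 1.556×10^-7 / 0.0190 = 562.5 N·m.
ω = 2π·35.4 = 222.4 rad/s, so P_max = T_max·ω = 1.251×10^5 W.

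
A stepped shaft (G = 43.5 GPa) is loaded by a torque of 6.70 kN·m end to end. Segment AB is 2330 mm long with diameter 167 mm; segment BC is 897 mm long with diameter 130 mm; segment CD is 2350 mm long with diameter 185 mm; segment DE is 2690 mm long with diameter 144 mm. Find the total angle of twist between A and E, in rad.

J_AB = π(0.167)⁴/32 = 7.64×10^-5 m⁴; J_BC = π(0.130)⁴/32 = 2.80×10^-5 m⁴; J_CD = π(0.185)⁴/32 = 1.15×10^-4 m⁴; J_DE = π(0.144)⁴/32 = 4.22×10^-5 m⁴.
θ = (T/G)·Σ L_i/J_i = (6700/43.5×10⁹)·(2.33/7.64×10^-5 + 0.897/2.80×10^-5 + 2.35/1.15×10^-4 + 2.69/4.22×10^-5) = 0.02259 rad.

0.0226 rad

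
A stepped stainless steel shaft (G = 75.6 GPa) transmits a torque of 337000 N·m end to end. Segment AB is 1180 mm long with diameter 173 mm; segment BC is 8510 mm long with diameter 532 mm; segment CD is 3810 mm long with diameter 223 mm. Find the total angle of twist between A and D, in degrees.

7.71°

J_AB = π(0.173)⁴/32 = 8.79×10^-5 m⁴; J_BC = π(0.532)⁴/32 = 7.86×10^-3 m⁴; J_CD = π(0.223)⁴/32 = 2.43×10^-4 m⁴.
θ = (T/G)·Σ L_i/J_i = (337000/75.6×10⁹)·(1.18/8.79×10^-5 + 8.51/7.86×10^-3 + 3.81/2.43×10^-4) = 0.1346 rad.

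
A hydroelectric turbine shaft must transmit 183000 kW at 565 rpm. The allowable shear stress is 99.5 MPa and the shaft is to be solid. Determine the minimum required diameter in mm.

541 mm

ω = 2π·565/60 = 59.17 rad/s, so T = P/ω = 183000×10³ / 59.17 = 3.093e6 N·m.
For a solid shaft τ_max = 16T/(πd³), so d = (16T/(π τ_allow))^(1/3) = (16·3.093e6/(π·9.95×10^7))^(1/3) = 0.5410 m.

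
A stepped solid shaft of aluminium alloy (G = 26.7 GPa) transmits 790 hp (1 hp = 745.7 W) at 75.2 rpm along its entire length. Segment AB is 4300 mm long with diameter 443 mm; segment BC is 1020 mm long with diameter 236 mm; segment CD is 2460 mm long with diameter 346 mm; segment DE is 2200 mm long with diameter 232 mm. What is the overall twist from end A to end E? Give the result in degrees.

2.24°

ω = 2π·75.2/60 = 7.875 rad/s, so T = P/ω = 790×745.7 / 7.875 = 74810 N·m.
J_AB = π(0.443)⁴/32 = 3.78×10^-3 m⁴; J_BC = π(0.236)⁴/32 = 3.05×10^-4 m⁴; J_CD = π(0.346)⁴/32 = 1.41×10^-3 m⁴; J_DE = π(0.232)⁴/32 = 2.84×10^-4 m⁴.
θ = (T/G)·Σ L_i/J_i = (74810/26.7×10⁹)·(4.30/3.78×10^-3 + 1.02/3.05×10^-4 + 2.46/1.41×10^-3 + 2.20/2.84×10^-4) = 0.03914 rad.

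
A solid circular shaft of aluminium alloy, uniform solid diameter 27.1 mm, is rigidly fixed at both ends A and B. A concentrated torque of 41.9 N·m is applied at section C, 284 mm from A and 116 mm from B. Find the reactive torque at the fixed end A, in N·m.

12.2 N·m

With uniform GJ and both ends fixed, compatibility θ_AC = θ_CB gives T_A·a = T_B·b, together with T_A + T_B = T₀.
T_A = T₀·b/(a+b) = 41.90·116/400.0 = 12.15 N·m; T_B = 29.75 N·m.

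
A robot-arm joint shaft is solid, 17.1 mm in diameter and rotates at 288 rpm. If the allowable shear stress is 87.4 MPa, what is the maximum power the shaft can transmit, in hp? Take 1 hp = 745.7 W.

J = πd⁴/32 = π(0.0171)⁴/32 = 8.394×10^-9 m⁴.
T_max = τ_allow·J/r = 8.74×10^7 × 8.394×10^-9 / 0.00855 = 85.81 N·m.
ω = 2π·288/60 = 30.16 rad/s, so P_max = T_max·ω = 2588 W.

3.47 hp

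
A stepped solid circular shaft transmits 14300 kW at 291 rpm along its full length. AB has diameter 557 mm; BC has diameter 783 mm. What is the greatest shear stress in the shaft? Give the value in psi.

2010 psi

ω = 2π·291/60 = 30.47 rad/s, so T = P/ω = 14300×10³ / 30.47 = 469300 N·m.
Under the same torque, τ_max = 16T/(πd³) is largest where d is smallest — segment AB (d = 557 mm).
τ_max = 16·469300/(π·(0.557)³) = 1.383×10^7 Pa.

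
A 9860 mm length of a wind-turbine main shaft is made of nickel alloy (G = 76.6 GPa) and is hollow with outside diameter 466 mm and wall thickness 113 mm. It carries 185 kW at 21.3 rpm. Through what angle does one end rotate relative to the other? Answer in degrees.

ω = 2π·21.3/60 = 2.231 rad/s, so T = P/ω = 185×10³ / 2.231 = 82940 N·m.
J = π(d_o⁴ − d_i⁴)/32 = π(0.466⁴ − 0.240⁴)/32 = 4.304×10^-3 m⁴.
θ = T·L/(G·J) = 82940 × 9.86 / (76.6×10⁹ × 4.304×10^-3) = 2.481×10^-3 rad.

0.142°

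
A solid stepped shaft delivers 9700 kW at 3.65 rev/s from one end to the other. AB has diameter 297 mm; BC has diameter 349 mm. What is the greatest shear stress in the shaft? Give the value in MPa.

ω = 2π·3.65 = 22.93 rad/s, so T = P/ω = 9700×10³ / 22.93 = 423000 N·m.
Under the same torque, τ_max = 16T/(πd³) is largest where d is smallest — segment AB (d = 297 mm).
τ_max = 16·423000/(π·(0.297)³) = 8.222×10^7 Pa.

82.2 MPa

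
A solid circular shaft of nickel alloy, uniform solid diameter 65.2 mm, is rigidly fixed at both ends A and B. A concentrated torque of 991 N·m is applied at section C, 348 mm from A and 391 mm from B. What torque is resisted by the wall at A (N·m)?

524 N·m

With uniform GJ and both ends fixed, compatibility θ_AC = θ_CB gives T_A·a = T_B·b, together with T_A + T_B = T₀.
T_A = T₀·b/(a+b) = 991.0·391/739.0 = 524.3 N·m; T_B = 466.7 N·m.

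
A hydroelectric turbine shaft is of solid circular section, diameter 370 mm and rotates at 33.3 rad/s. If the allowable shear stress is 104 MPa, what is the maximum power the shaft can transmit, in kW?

J = πd⁴/32 = π(0.370)⁴/32 = 1.840×10^-3 m⁴.
T_max = τ_allow·J/r = 1.04×10^8 × 1.840×10^-3 / 0.185 = 1.034e6 N·m.
ω = 33.3 rad/s, so P_max = T_max·ω = 3.444×10^7 W.

34400 kW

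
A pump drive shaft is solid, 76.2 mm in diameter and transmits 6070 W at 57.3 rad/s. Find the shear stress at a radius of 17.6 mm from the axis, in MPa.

0.563 MPa

ω = 57.3 rad/s, so T = P/ω = 6070 / 57.30 = 105.9 N·m.
J = πd⁴/32 = π(0.0762)⁴/32 = 3.310×10^-6 m⁴.
Shear stress varies linearly with radius: τ = T·r/J = 105.9 × 0.0176 / 3.310×10^-6 = 5.633×10^5 Pa.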